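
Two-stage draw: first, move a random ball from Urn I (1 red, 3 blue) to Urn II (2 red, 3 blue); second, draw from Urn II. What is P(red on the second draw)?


P(transfer red) = 1/4; P(transfer blue) = 3/4
If red transferred: Urn II has 3 red of 6, so P(red|red moved) = 1/2
If blue transferred: Urn II has 2 red of 6, so P(red|blue moved) = 1/3
By total probability: P(red) = 1/4*1/2 + 3/4*1/3 = 3/8

3/8


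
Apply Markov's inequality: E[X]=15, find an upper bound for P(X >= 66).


Markov: P(X >= a) <= E[X]/a
P(X >= 66) <= 15/66 = 5/22

5/22


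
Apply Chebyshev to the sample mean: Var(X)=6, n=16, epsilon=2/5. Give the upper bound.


Var(Xbar) = Var(X)/n = 6/16
Chebyshev: P(|Xbar-mu| >= 2/5) <= Var(Xbar)/(2/5)^2 = (3/8)/(4/25) = 75/32
Bound exceeds 1, so trivial bound: 1

1


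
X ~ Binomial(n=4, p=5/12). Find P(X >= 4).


P(X>=4) = P(X=4)
= 625/20736
= 625/20736

625/20736


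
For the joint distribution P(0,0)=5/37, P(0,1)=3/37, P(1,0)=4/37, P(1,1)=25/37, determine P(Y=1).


P(Y=1) = P(0,1)+P(1,1) = 3/37 + 25/37 = 28/37

28/37


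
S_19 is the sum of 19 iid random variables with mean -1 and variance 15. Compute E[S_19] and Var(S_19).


E[S_n] = n*mu = 19*-1 = -19
Var(S_n) = n*sigma^2 = 19*15 = 285

E[S_19]=-19, Var(S_19)=285


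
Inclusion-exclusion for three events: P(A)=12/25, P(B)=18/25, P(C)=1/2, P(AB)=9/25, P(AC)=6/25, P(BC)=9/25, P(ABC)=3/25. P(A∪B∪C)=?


P(A∪B∪C) = P(A)+P(B)+P(C) - P(AB)-P(AC)-P(BC) + P(ABC)
= 12/25+18/25+1/2 - 9/25-6/25-9/25 + 3/25
= 43/50

43/50


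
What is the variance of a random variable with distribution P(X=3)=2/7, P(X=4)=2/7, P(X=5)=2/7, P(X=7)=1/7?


E[X] = 31/7, E[X^2] = 149/7
Var(X) = E[X^2] - (E[X])^2 = 149/7 - (31/7)^2 = 82/49

82/49


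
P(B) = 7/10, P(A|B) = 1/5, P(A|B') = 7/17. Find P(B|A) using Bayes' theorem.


P(A) = P(A|B)P(B) + P(A|B')P(B') = 1/5*7/10 + 7/17*3/10 = 112/425
P(B|A) = P(A|B)P(B)/P(A) = (7/50)/(112/425) = 17/32

17/32


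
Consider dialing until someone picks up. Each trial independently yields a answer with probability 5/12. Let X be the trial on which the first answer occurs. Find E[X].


For geometric (trials until first success), E[X] = 1/p = 1/(5/12) = 12/5

12/5


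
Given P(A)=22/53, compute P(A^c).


P(A') = 1 - P(A) = 1 - 22/53 = 31/53

31/53


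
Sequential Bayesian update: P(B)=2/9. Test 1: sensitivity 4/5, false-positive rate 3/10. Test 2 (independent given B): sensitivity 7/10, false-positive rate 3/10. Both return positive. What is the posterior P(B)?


After test 1: P(+) = 4/5*2/9 + 3/10*7/9 = 37/90
P(B|+) = (8/45)/(37/90) = 16/37
After test 2 (use post1 as new prior): P(+) = 7/10*16/37 + 3/10*21/37 = 35/74
P(B|+,+) = (56/185)/(35/74) = 16/25

16/25


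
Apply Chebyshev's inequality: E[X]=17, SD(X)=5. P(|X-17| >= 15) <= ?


k = 15/5 = 3
Chebyshev: P(|X-mu| >= k*sigma) <= 1/k^2 = 1/3^2 = 1/9

1/9


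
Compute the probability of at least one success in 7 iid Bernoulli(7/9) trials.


P(at least one) = 1 - P(none)
P(none) = (1 - 7/9)^7 = (2/9)^7 = 128/4782969
P(at least one) = 1 - 128/4782969 = 4782841/4782969

4782841/4782969


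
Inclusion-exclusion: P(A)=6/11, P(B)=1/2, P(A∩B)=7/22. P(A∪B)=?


P(A∪B) = P(A) + P(B) - P(A∩B)
= 6/11 + 1/2 - 7/22 = 8/11

8/11


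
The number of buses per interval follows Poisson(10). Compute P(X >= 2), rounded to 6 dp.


P(X>=2) = 1 - P(X<=1) = 1 - (e^(-10)*10^0/0! + e^(-10)*10^1/1!)
≈ 1 - (0.0000453999 + 0.0004539993)
= 1 - 0.0004993992 = 0.9995006008
≈ 0.999501

0.999501


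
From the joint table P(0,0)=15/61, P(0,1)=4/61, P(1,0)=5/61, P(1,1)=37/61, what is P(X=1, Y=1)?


Read from table: P(X=1, Y=1) = 37/61

37/61


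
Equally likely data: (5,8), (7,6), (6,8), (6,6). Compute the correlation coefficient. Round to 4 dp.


Cov(X,Y) = -0.5000, Var(X) = 0.5000, Var(Y) = 1.0000
rho = Cov/(sqrt(VarX)*sqrt(VarY)) = -0.7071

-0.7071


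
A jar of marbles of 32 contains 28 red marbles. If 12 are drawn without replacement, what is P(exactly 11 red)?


P(X=11) = C(28,11)*C(4,1) / C(32,12)
= 21474180*4 / 225792840
= 85896720/225792840 = 342/899

342/899


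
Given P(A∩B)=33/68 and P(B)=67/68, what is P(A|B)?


P(A|B) = P(A∩B)/P(B) = (33/68)/(67/68) = 33/67

33/67


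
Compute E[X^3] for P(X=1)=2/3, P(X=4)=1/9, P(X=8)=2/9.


E[X^3] = sum(g(x)*P(x))
= 1*2/3 + 64*1/9 + 512*2/9
= 1094/9

1094/9


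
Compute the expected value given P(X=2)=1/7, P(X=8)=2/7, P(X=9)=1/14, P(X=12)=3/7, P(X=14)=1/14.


E[X] = sum(x * P(x))
= 2*1/7 + 8*2/7 + 9*1/14 + 12*3/7 + 14*1/14
= 131/14

131/14


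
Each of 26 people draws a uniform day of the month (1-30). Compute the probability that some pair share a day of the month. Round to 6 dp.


P(all different) = prod((30-i)/30 for i=0..25) = 0.000000
P(at least one match) = 1 - 0.000000 = 1.000000

1.000000


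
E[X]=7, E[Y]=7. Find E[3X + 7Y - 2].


E[3X + 7Y - 2] = 3*E[X] + 7*E[Y] - 2
= (3)*(7) + (7)*(7) + (-2)
= 21 + 49 - 2 = 68

68


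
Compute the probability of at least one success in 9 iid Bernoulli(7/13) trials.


P(at least one) = 1 - P(none)
P(none) = (1 - 7/13)^9 = (6/13)^9 = 10077696/10604499373
P(at least one) = 1 - 10077696/10604499373 = 10594421677/10604499373

10594421677/10604499373


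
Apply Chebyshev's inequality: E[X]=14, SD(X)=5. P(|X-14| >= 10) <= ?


k = 10/5 = 2
Chebyshev: P(|X-mu| >= k*sigma) <= 1/k^2 = 1/2^2 = 1/4

1/4


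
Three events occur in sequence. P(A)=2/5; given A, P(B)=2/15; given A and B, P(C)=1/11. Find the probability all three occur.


P(A∩B∩C) = P(A) * P(B|A) * P(C|A∩B)
= 2/5 * 2/15 * 1/11
= 4/75 * 1/11 = 4/825

4/825


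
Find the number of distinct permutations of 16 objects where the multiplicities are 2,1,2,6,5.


16! = 20922789888000
Denominator: 2!=2 * 1!=1 * 2!=2 * 6!=720 * 5!=120
Coefficient = 20922789888000 / 345600 = 60540480

60540480


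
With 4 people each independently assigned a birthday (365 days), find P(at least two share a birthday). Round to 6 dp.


P(all different) = prod((365-i)/365 for i=0..3) = 0.983644
P(at least one match) = 1 - 0.983644 = 0.016356

0.016356


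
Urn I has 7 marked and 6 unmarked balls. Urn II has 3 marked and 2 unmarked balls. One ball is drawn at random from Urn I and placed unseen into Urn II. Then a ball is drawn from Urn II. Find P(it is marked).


P(transfer marked) = 7/13; P(transfer unmarked) = 6/13
If marked transferred: Urn II has 4 marked of 6, so P(marked|marked moved) = 2/3
If unmarked transferred: Urn II has 3 marked of 6, so P(marked|unmarked moved) = 1/2
By total probability: P(marked) = 7/13*2/3 + 6/13*1/2 = 23/39

23/39


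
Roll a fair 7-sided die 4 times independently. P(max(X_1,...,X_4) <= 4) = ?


P(max <= 4) = P(all X_i <= 4) = (P(X_1 <= 4))^4
= (4/7)^4 = 256/2401

256/2401


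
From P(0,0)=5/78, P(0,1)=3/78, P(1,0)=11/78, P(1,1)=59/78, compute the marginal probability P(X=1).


P(X=1) = P(1,0)+P(1,1) = 11/78 + 59/78 = 70/78 = 35/39

35/39


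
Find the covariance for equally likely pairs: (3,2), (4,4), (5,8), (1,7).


E[X]=13/4, E[Y]=21/4, E[XY]=69/4
Cov(X,Y) = E[XY] - E[X]E[Y] = 69/4 - 13/4*21/4 = 3/16

3/16


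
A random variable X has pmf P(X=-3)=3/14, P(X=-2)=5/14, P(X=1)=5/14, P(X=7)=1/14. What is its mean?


E[X] = sum(x * P(x))
= -3*3/14 - 2*5/14 + 1*5/14 + 7*1/14
= -1/2

-1/2


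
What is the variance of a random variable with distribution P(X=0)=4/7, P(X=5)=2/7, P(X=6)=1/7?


E[X] = 16/7, E[X^2] = 86/7
Var(X) = E[X^2] - (E[X])^2 = 86/7 - (16/7)^2 = 346/49

346/49


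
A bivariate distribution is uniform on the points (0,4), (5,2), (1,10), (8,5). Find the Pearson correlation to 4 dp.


Cov(X,Y) = -3.3750, Var(X) = 10.2500, Var(Y) = 8.6875
rho = Cov/(sqrt(VarX)*sqrt(VarY)) = -0.3577

-0.3577


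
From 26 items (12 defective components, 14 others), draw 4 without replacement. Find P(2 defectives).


P(X=2) = C(12,2)*C(14,2) / C(26,4)
= 66*91 / 14950
= 6006/14950 = 231/575

231/575


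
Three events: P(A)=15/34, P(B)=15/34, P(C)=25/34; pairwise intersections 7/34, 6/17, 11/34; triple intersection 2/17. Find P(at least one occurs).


P(A∪B∪C) = P(A)+P(B)+P(C) - P(AB)-P(AC)-P(BC) + P(ABC)
= 15/34+15/34+25/34 - 7/34-6/17-11/34 + 2/17
= 29/34

29/34


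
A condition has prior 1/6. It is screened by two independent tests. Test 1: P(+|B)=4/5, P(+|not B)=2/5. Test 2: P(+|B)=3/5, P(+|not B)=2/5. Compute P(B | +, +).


After test 1: P(+) = 4/5*1/6 + 2/5*5/6 = 7/15
P(B|+) = (2/15)/(7/15) = 2/7
After test 2 (use post1 as new prior): P(+) = 3/5*2/7 + 2/5*5/7 = 16/35
P(B|+,+) = (6/35)/(16/35) = 3/8

3/8


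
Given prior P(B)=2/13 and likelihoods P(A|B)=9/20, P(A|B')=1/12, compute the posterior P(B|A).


P(A) = P(A|B)P(B) + P(A|B')P(B') = 9/20*2/13 + 1/12*11/13 = 109/780
P(B|A) = P(A|B)P(B)/P(A) = (9/130)/(109/780) = 54/109

54/109


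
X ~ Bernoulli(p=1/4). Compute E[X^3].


For Bernoulli: X in {0,1}
E[X^3] = 0^3*(1-1/4) + 1^3*1/4 = 1/4

1/4


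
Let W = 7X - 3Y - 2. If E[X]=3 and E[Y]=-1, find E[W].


E[7X - 3Y - 2] = 7*E[X] - 3*E[Y] - 2
= (7)*(3) + (-3)*(-1) + (-2)
= 21 + 3 - 2 = 22

22


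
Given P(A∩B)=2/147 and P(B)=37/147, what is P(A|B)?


P(A|B) = P(A∩B)/P(B) = (2/147)/(37/147) = 2/37

2/37


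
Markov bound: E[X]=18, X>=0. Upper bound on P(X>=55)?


Markov: P(X >= a) <= E[X]/a
P(X >= 55) <= 18/55

18/55


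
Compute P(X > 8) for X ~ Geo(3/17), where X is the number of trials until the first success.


P(X > 8) = P(first 8 trials all fail) = (1-p)^8 = (14/17)^8 = 1475789056/6975757441

1475789056/6975757441


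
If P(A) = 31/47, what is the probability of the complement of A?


P(A') = 1 - P(A) = 1 - 31/47 = 16/47

16/47


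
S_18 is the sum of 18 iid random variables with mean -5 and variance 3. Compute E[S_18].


E[S_n] = n*E[X_1] = 18*-5 = -90

-90


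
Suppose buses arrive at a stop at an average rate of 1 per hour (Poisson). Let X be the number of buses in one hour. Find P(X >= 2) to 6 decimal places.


P(X>=2) = 1 - P(X<=1) = 1 - (e^(-1)*1^0/0! + e^(-1)*1^1/1!)
≈ 1 - (0.3678794412 + 0.3678794412)
= 1 - 0.7357588824 = 0.2642411176
≈ 0.264241

0.264241


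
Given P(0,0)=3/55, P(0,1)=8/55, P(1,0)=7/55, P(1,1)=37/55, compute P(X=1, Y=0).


Read from table: P(X=1, Y=0) = 7/55

7/55


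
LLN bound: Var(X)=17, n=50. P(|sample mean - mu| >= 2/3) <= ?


Var(Xbar) = Var(X)/n = 17/50
Chebyshev: P(|Xbar-mu| >= 2/3) <= Var(Xbar)/(2/3)^2 = (17/50)/(4/9) = 153/200

153/200


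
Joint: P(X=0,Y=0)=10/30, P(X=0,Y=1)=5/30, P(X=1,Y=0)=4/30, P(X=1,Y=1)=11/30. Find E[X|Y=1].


P(Y=1) = 16/30
E[X|Y=1] = (0*5 + 1*11)/16 = 11/16

11/16


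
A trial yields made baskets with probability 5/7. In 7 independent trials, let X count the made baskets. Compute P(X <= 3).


P(X<=3) = P(X=0) + P(X=1) + P(X=2) + P(X=3)
= 128/823543 + 320/117649 + 2400/117649 + 10000/117649
= 89168/823543

89168/823543


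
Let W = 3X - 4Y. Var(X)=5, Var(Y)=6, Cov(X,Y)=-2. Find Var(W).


Var(3X - 4Y) = 3^2*Var(X) + (-4)^2*Var(Y) + 2*3*(-4)*Cov(X,Y)
= 9*5 + 16*6 - 24*(-2)
= 45 + 96 + 48 = 189

189


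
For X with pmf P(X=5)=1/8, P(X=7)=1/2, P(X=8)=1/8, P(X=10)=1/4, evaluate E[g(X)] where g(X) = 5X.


E[5X] = sum(g(x)*P(x))
= 25*1/8 + 35*1/2 + 40*1/8 + 50*1/4
= 305/8

305/8


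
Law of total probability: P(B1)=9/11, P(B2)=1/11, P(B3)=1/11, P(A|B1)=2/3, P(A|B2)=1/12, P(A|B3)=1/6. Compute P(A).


P(A) = P(A|B1)P(B1) + P(A|B2)P(B2) + P(A|B3)P(B3)
= 2/3*9/11 + 1/12*1/11 + 1/6*1/11
= 6/11 + 1/132 + 1/66 = 25/44

25/44


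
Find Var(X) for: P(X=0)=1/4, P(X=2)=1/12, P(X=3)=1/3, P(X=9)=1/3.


E[X] = 25/6, E[X^2] = 91/3
Var(X) = E[X^2] - (E[X])^2 = 91/3 - (25/6)^2 = 467/36

467/36


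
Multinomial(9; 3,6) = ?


9! = 362880
Denominator: 3!=6 * 6!=720
Coefficient = 362880 / 4320 = 84

84


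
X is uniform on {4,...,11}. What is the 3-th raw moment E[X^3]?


E[X^3] = (1/8) * sum(x^3 for x=4..11)
= 4320/8 = 540

540


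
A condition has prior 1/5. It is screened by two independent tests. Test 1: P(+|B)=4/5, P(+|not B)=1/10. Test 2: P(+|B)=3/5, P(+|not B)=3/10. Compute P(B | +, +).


After test 1: P(+) = 4/5*1/5 + 1/10*4/5 = 6/25
P(B|+) = (4/25)/(6/25) = 2/3
After test 2 (use post1 as new prior): P(+) = 3/5*2/3 + 3/10*1/3 = 1/2
P(B|+,+) = (2/5)/(1/2) = 4/5

4/5


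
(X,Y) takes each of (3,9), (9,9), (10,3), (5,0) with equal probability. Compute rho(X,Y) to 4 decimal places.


Cov(X,Y) = -0.9375, Var(X) = 8.1875, Var(Y) = 15.1875
rho = Cov/(sqrt(VarX)*sqrt(VarY)) = -0.0841

-0.0841


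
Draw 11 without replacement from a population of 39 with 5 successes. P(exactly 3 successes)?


P(X=3) = C(5,3)*C(34,8) / C(39,11)
= 10*18156204 / 1676056044
= 181562040/1676056044 = 990/9139

990/9139


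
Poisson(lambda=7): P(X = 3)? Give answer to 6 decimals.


P(X=3) = e^(-7) * 7^3 / 3!
≈ 0.0009118819656 * 343 / 6
≈ 0.052129

0.052129


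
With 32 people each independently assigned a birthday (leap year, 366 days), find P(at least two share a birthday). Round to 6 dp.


P(all different) = prod((366-i)/366 for i=0..31) = 0.247626
P(at least one match) = 1 - 0.247626 = 0.752374

0.752374


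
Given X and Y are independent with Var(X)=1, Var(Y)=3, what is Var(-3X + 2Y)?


Independence => Cov(X,Y)=0
Var(-3X + 2Y) = (-3)^2*Var(X) + 2^2*Var(Y)
= 9*1 + 4*3 = 21

21


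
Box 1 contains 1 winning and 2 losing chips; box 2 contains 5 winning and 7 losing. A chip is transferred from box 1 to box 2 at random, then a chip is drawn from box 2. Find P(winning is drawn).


P(transfer winning) = 1/3; P(transfer losing) = 2/3
If winning transferred: Urn II has 6 winning of 13, so P(winning|winning moved) = 6/13
If losing transferred: Urn II has 5 winning of 13, so P(winning|losing moved) = 5/13
By total probability: P(winning) = 1/3*6/13 + 2/3*5/13 = 16/39

16/39


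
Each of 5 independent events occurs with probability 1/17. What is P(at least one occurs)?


P(at least one) = 1 - P(none)
P(none) = (1 - 1/17)^5 = (16/17)^5 = 1048576/1419857
P(at least one) = 1 - 1048576/1419857 = 371281/1419857

371281/1419857


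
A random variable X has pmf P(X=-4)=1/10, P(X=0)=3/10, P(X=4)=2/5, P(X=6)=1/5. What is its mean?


E[X] = sum(x * P(x))
= -4*1/10 + 0*3/10 + 4*2/5 + 6*1/5
= 12/5

12/5


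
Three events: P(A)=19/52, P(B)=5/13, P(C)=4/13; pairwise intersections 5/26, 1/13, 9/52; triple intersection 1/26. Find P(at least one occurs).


P(A∪B∪C) = P(A)+P(B)+P(C) - P(AB)-P(AC)-P(BC) + P(ABC)
= 19/52+5/13+4/13 - 5/26-1/13-9/52 + 1/26
= 17/26

17/26


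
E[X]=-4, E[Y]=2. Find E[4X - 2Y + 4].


E[4X - 2Y + 4] = 4*E[X] - 2*E[Y] + 4
= (4)*(-4) + (-2)*(2) + (4)
= -16 - 4 + 4 = -16

-16


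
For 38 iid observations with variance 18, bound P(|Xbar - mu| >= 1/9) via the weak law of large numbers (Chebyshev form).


Var(Xbar) = Var(X)/n = 18/38
Chebyshev: P(|Xbar-mu| >= 1/9) <= Var(Xbar)/(1/9)^2 = (9/19)/(1/81) = 729/19
Bound exceeds 1, so trivial bound: 1

1


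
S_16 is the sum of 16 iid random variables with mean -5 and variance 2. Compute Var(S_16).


By independence, Var(S_n) = n*Var(X_1) = 16*2 = 32

32


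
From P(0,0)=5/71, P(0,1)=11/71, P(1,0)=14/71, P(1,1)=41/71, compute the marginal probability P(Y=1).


P(Y=1) = P(0,1)+P(1,1) = 11/71 + 41/71 = 52/71

52/71


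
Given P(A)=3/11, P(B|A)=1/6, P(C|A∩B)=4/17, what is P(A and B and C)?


P(A∩B∩C) = P(A) * P(B|A) * P(C|A∩B)
= 3/11 * 1/6 * 4/17
= 1/22 * 4/17 = 2/187

2/187


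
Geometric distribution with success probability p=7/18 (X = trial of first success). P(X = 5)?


P(X=5) = (1-p)^4 * p = (11/18)^4 * 7/18
= 14641/104976 * 7/18 = 102487/1889568

102487/1889568


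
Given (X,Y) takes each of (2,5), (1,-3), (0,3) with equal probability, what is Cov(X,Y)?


E[X]=1, E[Y]=5/3, E[XY]=7/3
Cov(X,Y) = E[XY] - E[X]E[Y] = 7/3 - 1*5/3 = 2/3

2/3


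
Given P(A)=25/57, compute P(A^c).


P(A') = 1 - P(A) = 1 - 25/57 = 32/57

32/57


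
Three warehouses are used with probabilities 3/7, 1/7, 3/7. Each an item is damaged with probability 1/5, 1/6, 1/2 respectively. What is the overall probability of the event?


P(A) = P(A|B1)P(B1) + P(A|B2)P(B2) + P(A|B3)P(B3)
= 1/5*3/7 + 1/6*1/7 + 1/2*3/7
= 3/35 + 1/42 + 3/14 = 34/105

34/105


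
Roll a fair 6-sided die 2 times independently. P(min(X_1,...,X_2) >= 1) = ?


P(min >= 1) = P(all X_i >= 1) = (P(X_1 >= 1))^2
= (6/6)^2 = 1^2 = 1

1


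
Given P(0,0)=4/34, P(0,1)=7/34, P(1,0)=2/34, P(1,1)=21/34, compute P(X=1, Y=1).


Read from table: P(X=1, Y=1) = 21/34

21/34


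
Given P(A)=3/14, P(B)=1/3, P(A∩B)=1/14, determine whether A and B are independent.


P(A)*P(B) = 3/14*1/3 = 1/14
P(A∩B) = 1/14, which equals P(A)P(B), so independent

Yes, A and B are independent


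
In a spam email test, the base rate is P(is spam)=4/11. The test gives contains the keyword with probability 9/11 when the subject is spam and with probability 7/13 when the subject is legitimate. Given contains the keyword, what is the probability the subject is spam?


P(A) = P(A|B)P(B) + P(A|B')P(B') = 9/11*4/11 + 7/13*7/11 = 1007/1573
P(B|A) = P(A|B)P(B)/P(A) = (36/121)/(1007/1573) = 468/1007

468/1007


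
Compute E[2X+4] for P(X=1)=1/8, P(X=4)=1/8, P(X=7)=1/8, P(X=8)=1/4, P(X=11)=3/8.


E[2X+4] = sum(g(x)*P(x))
= 6*1/8 + 12*1/8 + 18*1/8 + 20*1/4 + 26*3/8
= 77/4

77/4


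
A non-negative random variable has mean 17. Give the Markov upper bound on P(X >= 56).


Markov: P(X >= a) <= E[X]/a
P(X >= 56) <= 17/56

17/56


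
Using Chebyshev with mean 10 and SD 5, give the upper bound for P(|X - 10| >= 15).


k = 15/5 = 3
Chebyshev: P(|X-mu| >= k*sigma) <= 1/k^2 = 1/3^2 = 1/9

1/9


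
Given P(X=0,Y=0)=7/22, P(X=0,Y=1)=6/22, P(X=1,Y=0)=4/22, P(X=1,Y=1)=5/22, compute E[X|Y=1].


P(Y=1) = 11/22
E[X|Y=1] = (0*6 + 1*5)/11 = 5/11

5/11


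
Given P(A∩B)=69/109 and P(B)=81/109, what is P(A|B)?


P(A|B) = P(A∩B)/P(B) = (69/109)/(81/109) = 69/81 = 23/27

23/27


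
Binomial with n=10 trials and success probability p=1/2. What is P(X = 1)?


P(X=1) = C(10,1) * p^1 * (1-p)^9
= 10 * 1/2 * 1/512
= 5/512

5/512


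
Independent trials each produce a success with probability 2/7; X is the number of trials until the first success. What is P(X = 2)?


P(X=2) = (1-p)^1 * p = (5/7)^1 * 2/7
= 5/7 * 2/7 = 10/49

10/49


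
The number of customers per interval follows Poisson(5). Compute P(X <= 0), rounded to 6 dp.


P(X<=0) = e^(-5)*5^0/0!
≈ 0.0067379470
≈ 0.006738

0.006738


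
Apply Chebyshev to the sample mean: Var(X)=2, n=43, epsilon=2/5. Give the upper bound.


Var(Xbar) = Var(X)/n = 2/43
Chebyshev: P(|Xbar-mu| >= 2/5) <= Var(Xbar)/(2/5)^2 = (2/43)/(4/25) = 25/86

25/86


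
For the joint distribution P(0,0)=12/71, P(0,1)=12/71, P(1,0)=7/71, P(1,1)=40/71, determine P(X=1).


P(X=1) = P(1,0)+P(1,1) = 7/71 + 40/71 = 47/71

47/71


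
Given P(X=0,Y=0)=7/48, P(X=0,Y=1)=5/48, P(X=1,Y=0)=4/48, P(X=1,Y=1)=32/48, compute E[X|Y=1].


P(Y=1) = 37/48
E[X|Y=1] = (0*5 + 1*32)/37 = 32/37

32/37


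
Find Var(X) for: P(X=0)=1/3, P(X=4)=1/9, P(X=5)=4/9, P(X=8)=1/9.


E[X] = 32/9, E[X^2] = 20
Var(X) = E[X^2] - (E[X])^2 = 20 - (32/9)^2 = 596/81

596/81


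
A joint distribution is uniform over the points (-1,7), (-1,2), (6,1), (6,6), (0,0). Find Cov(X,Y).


E[X]=2, E[Y]=16/5, E[XY]=33/5
Cov(X,Y) = E[XY] - E[X]E[Y] = 33/5 - 2*16/5 = 1/5

1/5


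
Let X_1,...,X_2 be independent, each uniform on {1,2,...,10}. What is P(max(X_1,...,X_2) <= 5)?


P(max <= 5) = P(all X_i <= 5) = (P(X_1 <= 5))^2
= (5/10)^2 = (1/2)^2 = 1/4

1/4


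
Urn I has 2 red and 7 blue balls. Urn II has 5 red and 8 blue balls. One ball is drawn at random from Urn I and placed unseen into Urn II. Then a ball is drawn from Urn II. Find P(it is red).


P(transfer red) = 2/9; P(transfer blue) = 7/9
If red transferred: Urn II has 6 red of 14, so P(red|red moved) = 3/7
If blue transferred: Urn II has 5 red of 14, so P(red|blue moved) = 5/14
By total probability: P(red) = 2/9*3/7 + 7/9*5/14 = 47/126

47/126


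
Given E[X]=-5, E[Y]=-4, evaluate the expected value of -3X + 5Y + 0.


E[-3X + 5Y + 0] = -3*E[X] + 5*E[Y] + 0
= (-3)*(-5) + (5)*(-4) + (0)
= 15 - 20 + 0 = -5

-5


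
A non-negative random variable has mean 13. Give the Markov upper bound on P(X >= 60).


Markov: P(X >= a) <= E[X]/a
P(X >= 60) <= 13/60

13/60


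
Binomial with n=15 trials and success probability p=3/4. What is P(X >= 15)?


P(X>=15) = P(X=15)
= 14348907/1073741824
= 14348907/1073741824

14348907/1073741824


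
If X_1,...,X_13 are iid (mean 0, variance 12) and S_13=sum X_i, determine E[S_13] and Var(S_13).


E[S_n] = n*mu = 13*0 = 0
Var(S_n) = n*sigma^2 = 13*12 = 156

E[S_13]=0, Var(S_13)=156


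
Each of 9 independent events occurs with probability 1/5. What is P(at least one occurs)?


P(at least one) = 1 - P(none)
P(none) = (1 - 1/5)^9 = (4/5)^9 = 262144/1953125
P(at least one) = 1 - 262144/1953125 = 1690981/1953125

1690981/1953125


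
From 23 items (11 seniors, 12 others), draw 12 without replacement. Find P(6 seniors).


P(X=6) = C(11,6)*C(12,6) / C(23,12)
= 462*924 / 1352078
= 426888/1352078 = 30492/96577

30492/96577


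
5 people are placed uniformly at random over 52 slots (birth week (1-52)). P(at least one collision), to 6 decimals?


P(all different) = prod((52-i)/52 for i=0..4) = 0.820284
P(at least one match) = 1 - 0.820284 = 0.179716

0.179716


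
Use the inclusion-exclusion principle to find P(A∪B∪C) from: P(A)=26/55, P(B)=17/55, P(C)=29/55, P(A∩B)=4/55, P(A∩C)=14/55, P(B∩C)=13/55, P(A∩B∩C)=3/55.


P(A∪B∪C) = P(A)+P(B)+P(C) - P(AB)-P(AC)-P(BC) + P(ABC)
= 26/55+17/55+29/55 - 4/55-14/55-13/55 + 3/55
= 4/5

4/5


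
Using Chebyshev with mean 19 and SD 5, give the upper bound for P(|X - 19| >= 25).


k = 25/5 = 5
Chebyshev: P(|X-mu| >= k*sigma) <= 1/k^2 = 1/5^2 = 1/25

1/25


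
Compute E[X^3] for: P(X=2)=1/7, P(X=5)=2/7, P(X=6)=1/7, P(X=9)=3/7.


E[X^3] = sum(x^3 * P(x))
= 8*1/7 + 125*2/7 + 216*1/7 + 729*3/7
= 2661/7

2661/7


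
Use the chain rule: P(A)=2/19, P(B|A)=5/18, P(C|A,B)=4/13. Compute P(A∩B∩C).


P(A∩B∩C) = P(A) * P(B|A) * P(C|A∩B)
= 2/19 * 5/18 * 4/13
= 5/171 * 4/13 = 20/2223

20/2223


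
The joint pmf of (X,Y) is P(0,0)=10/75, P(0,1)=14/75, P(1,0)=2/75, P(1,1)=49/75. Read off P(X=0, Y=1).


Read from table: P(X=0, Y=1) = 14/75

14/75


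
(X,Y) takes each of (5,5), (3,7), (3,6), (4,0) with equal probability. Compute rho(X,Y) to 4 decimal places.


Cov(X,Y) = -0.8750, Var(X) = 0.6875, Var(Y) = 7.2500
rho = Cov/(sqrt(VarX)*sqrt(VarY)) = -0.3919

-0.3919


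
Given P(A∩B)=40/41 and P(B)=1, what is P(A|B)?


P(A|B) = P(A∩B)/P(B) = (80/82)/(82/82) = 80/82 = 40/41

40/41


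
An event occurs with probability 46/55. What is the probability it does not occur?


P(A') = 1 - P(A) = 1 - 46/55 = 9/55

9/55


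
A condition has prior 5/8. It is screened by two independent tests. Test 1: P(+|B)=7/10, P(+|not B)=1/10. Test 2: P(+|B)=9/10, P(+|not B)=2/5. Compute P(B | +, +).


After test 1: P(+) = 7/10*5/8 + 1/10*3/8 = 19/40
P(B|+) = (7/16)/(19/40) = 35/38
After test 2 (use post1 as new prior): P(+) = 9/10*35/38 + 2/5*3/38 = 327/380
P(B|+,+) = (63/76)/(327/380) = 105/109

105/109


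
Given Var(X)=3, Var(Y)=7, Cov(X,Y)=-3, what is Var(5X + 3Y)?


Var(5X + 3Y) = 5^2*Var(X) + 3^2*Var(Y) + 2*5*3*Cov(X,Y)
= 25*3 + 9*7 + 30*(-3)
= 75 + 63 - 90 = 48

48


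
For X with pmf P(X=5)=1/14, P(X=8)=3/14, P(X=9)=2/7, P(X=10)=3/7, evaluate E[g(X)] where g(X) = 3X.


E[3X] = sum(g(x)*P(x))
= 15*1/14 + 24*3/14 + 27*2/7 + 30*3/7
= 375/14

375/14


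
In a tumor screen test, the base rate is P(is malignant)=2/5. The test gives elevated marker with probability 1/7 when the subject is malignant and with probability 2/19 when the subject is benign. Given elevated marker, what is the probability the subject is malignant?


P(A) = P(A|B)P(B) + P(A|B')P(B') = 1/7*2/5 + 2/19*3/5 = 16/133
P(B|A) = P(A|B)P(B)/P(A) = (2/35)/(16/133) = 19/40

19/40


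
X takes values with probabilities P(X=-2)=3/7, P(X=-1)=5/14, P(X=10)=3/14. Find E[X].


E[X] = sum(x * P(x))
= -2*3/7 - 1*5/14 + 10*3/14
= 13/14

13/14


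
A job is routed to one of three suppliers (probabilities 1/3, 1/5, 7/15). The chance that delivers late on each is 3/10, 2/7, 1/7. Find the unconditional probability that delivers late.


P(A) = P(A|B1)P(B1) + P(A|B2)P(B2) + P(A|B3)P(B3)
= 3/10*1/3 + 2/7*1/5 + 1/7*7/15
= 1/10 + 2/35 + 1/15 = 47/210

47/210


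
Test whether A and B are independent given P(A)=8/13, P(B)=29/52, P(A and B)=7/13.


P(A)*P(B) = 8/13*29/52 = 58/169
P(A∩B) = 7/13 != 58/169, so not independent

No, A and B are not independent


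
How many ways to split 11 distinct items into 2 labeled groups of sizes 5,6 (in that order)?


11! = 39916800
Denominator: 5!=120 * 6!=720
Coefficient = 39916800 / 86400 = 462

462


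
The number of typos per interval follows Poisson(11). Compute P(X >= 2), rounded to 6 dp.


P(X>=2) = 1 - P(X<=1) = 1 - (e^(-11)*11^0/0! + e^(-11)*11^1/1!)
≈ 1 - (0.0000167017 + 0.0001837187)
= 1 - 0.0002004204 = 0.9997995796
≈ 0.999800

0.999800


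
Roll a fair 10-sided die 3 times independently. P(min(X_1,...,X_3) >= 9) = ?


P(min >= 9) = P(all X_i >= 9) = (P(X_1 >= 9))^3
= (2/10)^3 = (1/5)^3 = 1/125

1/125


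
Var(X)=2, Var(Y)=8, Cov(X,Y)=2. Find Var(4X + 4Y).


Var(4X + 4Y) = 4^2*Var(X) + 4^2*Var(Y) + 2*4*4*Cov(X,Y)
= 16*2 + 16*8 + 32*2
= 32 + 128 + 64 = 224

224


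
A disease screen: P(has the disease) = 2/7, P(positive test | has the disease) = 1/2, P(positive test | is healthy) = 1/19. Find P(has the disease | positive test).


P(A) = P(A|B)P(B) + P(A|B')P(B') = 1/2*2/7 + 1/19*5/7 = 24/133
P(B|A) = P(A|B)P(B)/P(A) = (1/7)/(24/133) = 19/24

19/24


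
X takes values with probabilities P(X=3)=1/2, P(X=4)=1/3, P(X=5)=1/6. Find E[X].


E[X] = sum(x * P(x))
= 3*1/2 + 4*1/3 + 5*1/6
= 11/3

11/3


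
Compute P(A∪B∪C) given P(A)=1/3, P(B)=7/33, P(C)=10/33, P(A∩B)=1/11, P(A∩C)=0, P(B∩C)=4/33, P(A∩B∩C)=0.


P(A∪B∪C) = P(A)+P(B)+P(C) - P(AB)-P(AC)-P(BC) + P(ABC)
= 1/3+7/33+10/33 - 1/11-0-4/33 + 0
= 7/11

7/11


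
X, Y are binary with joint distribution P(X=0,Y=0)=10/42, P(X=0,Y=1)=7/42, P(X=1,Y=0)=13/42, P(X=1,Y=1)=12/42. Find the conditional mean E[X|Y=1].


P(Y=1) = 19/42
E[X|Y=1] = (0*7 + 1*12)/19 = 12/19

12/19


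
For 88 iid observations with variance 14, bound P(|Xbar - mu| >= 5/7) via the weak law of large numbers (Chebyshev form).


Var(Xbar) = Var(X)/n = 14/88
Chebyshev: P(|Xbar-mu| >= 5/7) <= Var(Xbar)/(5/7)^2 = (7/44)/(25/49) = 343/1100

343/1100


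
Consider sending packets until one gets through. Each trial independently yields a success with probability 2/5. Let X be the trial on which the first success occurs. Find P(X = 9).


P(X=9) = (1-p)^8 * p = (3/5)^8 * 2/5
= 6561/390625 * 2/5 = 13122/1953125

13122/1953125


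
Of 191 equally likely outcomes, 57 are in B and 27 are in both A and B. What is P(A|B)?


P(A|B) = P(A∩B)/P(B) = (27/191)/(57/191) = 27/57 = 9/19

9/19


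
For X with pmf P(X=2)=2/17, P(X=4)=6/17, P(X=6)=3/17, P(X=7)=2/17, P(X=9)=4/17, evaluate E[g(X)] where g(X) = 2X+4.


E[2X+4] = sum(g(x)*P(x))
= 8*2/17 + 12*6/17 + 16*3/17 + 18*2/17 + 22*4/17
= 260/17

260/17


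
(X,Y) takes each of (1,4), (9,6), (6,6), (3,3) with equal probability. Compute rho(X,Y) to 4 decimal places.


Cov(X,Y) = 3.1875, Var(X) = 9.1875, Var(Y) = 1.6875
rho = Cov/(sqrt(VarX)*sqrt(VarY)) = 0.8095

0.8095


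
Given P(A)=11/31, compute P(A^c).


P(A') = 1 - P(A) = 1 - 11/31 = 20/31

20/31


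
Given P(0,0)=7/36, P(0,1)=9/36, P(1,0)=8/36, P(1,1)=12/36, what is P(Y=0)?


P(Y=0) = P(0,0)+P(1,0) = 7/36 + 8/36 = 15/36 = 5/12

5/12


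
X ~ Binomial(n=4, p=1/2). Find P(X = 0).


P(X=0) = C(4,0) * p^0 * (1-p)^4
= 1 * 1 * 1/16
= 1/16

1/16


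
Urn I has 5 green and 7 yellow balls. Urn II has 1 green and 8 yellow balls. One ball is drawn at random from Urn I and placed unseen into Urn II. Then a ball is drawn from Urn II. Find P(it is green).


P(transfer green) = 5/12; P(transfer yellow) = 7/12
If green transferred: Urn II has 2 green of 10, so P(green|green moved) = 1/5
If yellow transferred: Urn II has 1 green of 10, so P(green|yellow moved) = 1/10
By total probability: P(green) = 5/12*1/5 + 7/12*1/10 = 17/120

17/120


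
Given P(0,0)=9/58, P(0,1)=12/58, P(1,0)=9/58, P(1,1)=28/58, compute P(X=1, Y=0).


Read from table: P(X=1, Y=0) = 9/58

9/58


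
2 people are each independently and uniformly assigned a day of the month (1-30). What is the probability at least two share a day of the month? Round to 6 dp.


P(all different) = prod((30-i)/30 for i=0..1) = 0.966667
P(at least one match) = 1 - 0.966667 = 0.033333

0.033333


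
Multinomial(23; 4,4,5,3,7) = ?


23! = 25852016738884976640000
Denominator: 4!=24 * 4!=24 * 5!=120 * 3!=6 * 7!=5040
Coefficient = 25852016738884976640000 / 2090188800 = 12368268712800

12368268712800


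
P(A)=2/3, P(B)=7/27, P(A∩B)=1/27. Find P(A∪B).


P(A∪B) = P(A) + P(B) - P(A∩B)
= 2/3 + 7/27 - 1/27 = 8/9

8/9


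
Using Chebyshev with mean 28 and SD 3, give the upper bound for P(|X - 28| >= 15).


k = 15/3 = 5
Chebyshev: P(|X-mu| >= k*sigma) <= 1/k^2 = 1/5^2 = 1/25

1/25


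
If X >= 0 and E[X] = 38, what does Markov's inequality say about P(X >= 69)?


Markov: P(X >= a) <= E[X]/a
P(X >= 69) <= 38/69

38/69


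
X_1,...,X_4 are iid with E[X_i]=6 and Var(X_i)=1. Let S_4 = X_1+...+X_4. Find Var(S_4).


By independence, Var(S_n) = n*Var(X_1) = 4*1 = 4

4


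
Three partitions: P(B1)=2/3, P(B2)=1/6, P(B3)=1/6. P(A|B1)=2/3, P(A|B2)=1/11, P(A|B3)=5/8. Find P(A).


P(A) = P(A|B1)P(B1) + P(A|B2)P(B2) + P(A|B3)P(B3)
= 2/3*2/3 + 1/11*1/6 + 5/8*1/6
= 4/9 + 1/66 + 5/48 = 893/1584

893/1584


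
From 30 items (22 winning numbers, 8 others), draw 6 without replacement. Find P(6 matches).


P(X=6) = C(22,6)*C(8,0) / C(30,6)
= 74613*1 / 593775
= 74613/593775 = 3553/28275

3553/28275


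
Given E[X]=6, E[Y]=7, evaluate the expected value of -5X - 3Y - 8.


E[-5X - 3Y - 8] = -5*E[X] - 3*E[Y] - 8
= (-5)*(6) + (-3)*(7) + (-8)
= -30 - 21 - 8 = -59

-59


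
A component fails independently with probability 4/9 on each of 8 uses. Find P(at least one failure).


P(at least one) = 1 - P(none)
P(none) = (1 - 4/9)^8 = (5/9)^8 = 390625/43046721
P(at least one) = 1 - 390625/43046721 = 42656096/43046721

42656096/43046721


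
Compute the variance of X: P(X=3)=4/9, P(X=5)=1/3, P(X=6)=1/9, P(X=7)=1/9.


E[X] = 40/9, E[X^2] = 196/9
Var(X) = E[X^2] - (E[X])^2 = 196/9 - (40/9)^2 = 164/81

164/81


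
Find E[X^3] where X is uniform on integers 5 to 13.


E[X^3] = (1/9) * sum(x^3 for x=5..13)
= 8181/9 = 909

909


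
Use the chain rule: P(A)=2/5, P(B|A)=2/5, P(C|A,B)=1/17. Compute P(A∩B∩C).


P(A∩B∩C) = P(A) * P(B|A) * P(C|A∩B)
= 2/5 * 2/5 * 1/17
= 4/25 * 1/17 = 4/425

4/425


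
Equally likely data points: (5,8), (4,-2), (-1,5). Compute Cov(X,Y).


E[X]=8/3, E[Y]=11/3, E[XY]=9
Cov(X,Y) = E[XY] - E[X]E[Y] = 9 - 8/3*11/3 = -7/9

-7/9


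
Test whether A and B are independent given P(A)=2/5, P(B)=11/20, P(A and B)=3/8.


P(A)*P(B) = 2/5*11/20 = 11/50
P(A∩B) = 3/8 != 11/50, so not independent

No, A and B are not independent


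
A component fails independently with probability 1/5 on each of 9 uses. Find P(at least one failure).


P(at least one) = 1 - P(none)
P(none) = (1 - 1/5)^9 = (4/5)^9 = 262144/1953125
P(at least one) = 1 - 262144/1953125 = 1690981/1953125

1690981/1953125


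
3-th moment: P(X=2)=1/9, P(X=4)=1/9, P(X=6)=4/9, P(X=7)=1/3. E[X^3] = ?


E[X^3] = sum(x^3 * P(x))
= 8*1/9 + 64*1/9 + 216*4/9 + 343*1/3
= 655/3

655/3


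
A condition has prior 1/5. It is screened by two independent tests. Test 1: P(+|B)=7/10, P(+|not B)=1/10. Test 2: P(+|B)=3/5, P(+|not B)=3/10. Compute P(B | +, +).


After test 1: P(+) = 7/10*1/5 + 1/10*4/5 = 11/50
P(B|+) = (7/50)/(11/50) = 7/11
After test 2 (use post1 as new prior): P(+) = 3/5*7/11 + 3/10*4/11 = 27/55
P(B|+,+) = (21/55)/(27/55) = 7/9

7/9


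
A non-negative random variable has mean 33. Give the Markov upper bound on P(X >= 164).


Markov: P(X >= a) <= E[X]/a
P(X >= 164) <= 33/164

33/164


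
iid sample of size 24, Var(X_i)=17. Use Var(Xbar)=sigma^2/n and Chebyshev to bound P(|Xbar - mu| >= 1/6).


Var(Xbar) = Var(X)/n = 17/24
Chebyshev: P(|Xbar-mu| >= 1/6) <= Var(Xbar)/(1/6)^2 = (17/24)/(1/36) = 51/2
Bound exceeds 1, so trivial bound: 1

1


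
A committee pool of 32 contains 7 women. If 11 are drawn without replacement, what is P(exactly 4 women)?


P(X=4) = C(7,4)*C(25,7) / C(32,11)
= 35*480700 / 129024480
= 16824500/129024480 = 36575/280488

36575/280488


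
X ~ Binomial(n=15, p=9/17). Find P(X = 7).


P(X=7) = C(15,7) * p^7 * (1-p)^8
= 6435 * 4782969/410338673 * 16777216/6975757441
= 516375957460746240/2862423051509815793

516375957460746240/2862423051509815793


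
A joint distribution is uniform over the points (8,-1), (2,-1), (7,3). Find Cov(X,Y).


E[X]=17/3, E[Y]=1/3, E[XY]=11/3
Cov(X,Y) = E[XY] - E[X]E[Y] = 11/3 - 17/3*1/3 = 16/9

16/9


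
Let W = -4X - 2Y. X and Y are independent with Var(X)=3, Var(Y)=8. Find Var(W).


Independence => Cov(X,Y)=0
Var(-4X - 2Y) = (-4)^2*Var(X) + (-2)^2*Var(Y)
= 16*3 + 4*8 = 80

80


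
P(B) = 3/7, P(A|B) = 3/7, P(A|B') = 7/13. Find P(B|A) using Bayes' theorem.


P(A) = P(A|B)P(B) + P(A|B')P(B') = 3/7*3/7 + 7/13*4/7 = 313/637
P(B|A) = P(A|B)P(B)/P(A) = (9/49)/(313/637) = 117/313

117/313


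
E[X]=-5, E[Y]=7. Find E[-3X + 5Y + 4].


E[-3X + 5Y + 4] = -3*E[X] + 5*E[Y] + 4
= (-3)*(-5) + (5)*(7) + (4)
= 15 + 35 + 4 = 54

54


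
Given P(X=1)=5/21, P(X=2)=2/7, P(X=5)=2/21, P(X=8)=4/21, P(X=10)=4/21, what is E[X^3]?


E[X^3] = sum(g(x)*P(x))
= 1*5/21 + 8*2/7 + 125*2/21 + 512*4/21 + 1000*4/21
= 2117/7

2117/7


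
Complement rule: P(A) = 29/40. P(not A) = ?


P(A') = 1 - P(A) = 1 - 29/40 = 11/40

11/40


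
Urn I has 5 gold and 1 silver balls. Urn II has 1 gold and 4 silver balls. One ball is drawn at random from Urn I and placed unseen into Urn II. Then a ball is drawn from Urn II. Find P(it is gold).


P(transfer gold) = 5/6; P(transfer silver) = 1/6
If gold transferred: Urn II has 2 gold of 6, so P(gold|gold moved) = 1/3
If silver transferred: Urn II has 1 gold of 6, so P(gold|silver moved) = 1/6
By total probability: P(gold) = 5/6*1/3 + 1/6*1/6 = 11/36

11/36


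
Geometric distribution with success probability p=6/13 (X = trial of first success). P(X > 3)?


P(X > 3) = P(first 3 trials all fail) = (1-p)^3 = (7/13)^3 = 343/2197

343/2197


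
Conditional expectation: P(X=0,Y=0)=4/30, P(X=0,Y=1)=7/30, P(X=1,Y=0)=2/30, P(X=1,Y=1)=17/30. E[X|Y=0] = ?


P(Y=0) = 6/30
E[X|Y=0] = (0*4 + 1*2)/6 = 2/6 = 1/3

1/3


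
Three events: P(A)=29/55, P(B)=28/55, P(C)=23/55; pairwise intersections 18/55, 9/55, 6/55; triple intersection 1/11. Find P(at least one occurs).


P(A∪B∪C) = P(A)+P(B)+P(C) - P(AB)-P(AC)-P(BC) + P(ABC)
= 29/55+28/55+23/55 - 18/55-9/55-6/55 + 1/11
= 52/55

52/55


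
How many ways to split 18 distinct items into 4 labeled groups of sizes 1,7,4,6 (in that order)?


18! = 6402373705728000
Denominator: 1!=1 * 7!=5040 * 4!=24 * 6!=720
Coefficient = 6402373705728000 / 87091200 = 73513440

73513440


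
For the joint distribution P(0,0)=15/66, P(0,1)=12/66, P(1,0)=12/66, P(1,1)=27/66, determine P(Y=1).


P(Y=1) = P(0,1)+P(1,1) = 12/66 + 27/66 = 39/66 = 13/22

13/22


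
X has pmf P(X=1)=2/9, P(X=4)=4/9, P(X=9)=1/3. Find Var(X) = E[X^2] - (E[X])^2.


E[X] = 5, E[X^2] = 103/3
Var(X) = E[X^2] - (E[X])^2 = 103/3 - (5)^2 = 28/3

28/3


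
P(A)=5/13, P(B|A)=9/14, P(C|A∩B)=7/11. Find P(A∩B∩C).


P(A∩B∩C) = P(A) * P(B|A) * P(C|A∩B)
= 5/13 * 9/14 * 7/11
= 45/182 * 7/11 = 45/286

45/286


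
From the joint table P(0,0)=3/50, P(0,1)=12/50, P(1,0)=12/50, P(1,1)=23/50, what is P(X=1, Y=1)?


Read from table: P(X=1, Y=1) = 23/50

23/50


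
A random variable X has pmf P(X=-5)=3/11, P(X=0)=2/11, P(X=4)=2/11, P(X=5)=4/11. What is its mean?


E[X] = sum(x * P(x))
= -5*3/11 + 0*2/11 + 4*2/11 + 5*4/11
= 13/11

13/11


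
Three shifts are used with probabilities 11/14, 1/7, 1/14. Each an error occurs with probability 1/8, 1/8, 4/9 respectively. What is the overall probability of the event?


P(A) = P(A|B1)P(B1) + P(A|B2)P(B2) + P(A|B3)P(B3)
= 1/8*11/14 + 1/8*1/7 + 4/9*1/14
= 11/112 + 1/56 + 2/63 = 149/1008

149/1008


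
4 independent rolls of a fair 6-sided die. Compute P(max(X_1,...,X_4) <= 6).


P(max <= 6) = P(all X_i <= 6) = (P(X_1 <= 6))^4
= (6/6)^4 = 1^4 = 1

1


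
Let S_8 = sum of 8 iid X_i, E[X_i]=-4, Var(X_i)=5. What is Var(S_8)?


By independence, Var(S_n) = n*Var(X_1) = 8*5 = 40

40


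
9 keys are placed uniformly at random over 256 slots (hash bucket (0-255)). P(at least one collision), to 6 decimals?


P(all different) = prod((256-i)/256 for i=0..8) = 0.867441
P(at least one match) = 1 - 0.867441 = 0.132559

0.132559


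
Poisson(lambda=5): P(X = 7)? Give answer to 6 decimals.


P(X=7) = e^(-5) * 5^7 / 7!
≈ 0.006737946999 * 78125 / 5040
≈ 0.104445

0.104445


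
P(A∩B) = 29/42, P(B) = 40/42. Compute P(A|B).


P(A|B) = P(A∩B)/P(B) = (29/42)/(40/42) = 29/40

29/40


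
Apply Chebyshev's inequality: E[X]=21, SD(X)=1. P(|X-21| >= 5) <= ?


k = 5/1 = 5
Chebyshev: P(|X-mu| >= k*sigma) <= 1/k^2 = 1/5^2 = 1/25

1/25


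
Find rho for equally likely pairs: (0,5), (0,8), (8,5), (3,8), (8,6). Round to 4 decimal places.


Cov(X,Y) = -1.9200, Var(X) = 12.9600, Var(Y) = 1.8400
rho = Cov/(sqrt(VarX)*sqrt(VarY)) = -0.3932

-0.3932


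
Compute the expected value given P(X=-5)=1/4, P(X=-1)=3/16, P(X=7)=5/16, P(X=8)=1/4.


E[X] = sum(x * P(x))
= -5*1/4 - 1*3/16 + 7*5/16 + 8*1/4
= 11/4

11/4


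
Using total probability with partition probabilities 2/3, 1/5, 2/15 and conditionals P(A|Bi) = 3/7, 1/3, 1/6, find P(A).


P(A) = P(A|B1)P(B1) + P(A|B2)P(B2) + P(A|B3)P(B3)
= 3/7*2/3 + 1/3*1/5 + 1/6*2/15
= 2/7 + 1/15 + 1/45 = 118/315

118/315


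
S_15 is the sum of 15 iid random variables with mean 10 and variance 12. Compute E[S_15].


E[S_n] = n*E[X_1] = 15*10 = 150

150


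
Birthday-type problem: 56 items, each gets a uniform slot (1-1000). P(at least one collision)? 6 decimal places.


P(all different) = prod((1000-i)/1000 for i=0..55) = 0.208189
P(at least one match) = 1 - 0.208189 = 0.791811

0.791811


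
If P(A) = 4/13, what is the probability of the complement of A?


P(A') = 1 - P(A) = 1 - 4/13 = 9/13

9/13


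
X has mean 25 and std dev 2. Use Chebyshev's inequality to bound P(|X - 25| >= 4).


k = 4/2 = 2
Chebyshev: P(|X-mu| >= k*sigma) <= 1/k^2 = 1/2^2 = 1/4

1/4


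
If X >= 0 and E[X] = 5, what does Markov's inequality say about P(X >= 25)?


Markov: P(X >= a) <= E[X]/a
P(X >= 25) <= 5/25 = 1/5

1/5


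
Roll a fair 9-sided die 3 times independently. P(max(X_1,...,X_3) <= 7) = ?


P(max <= 7) = P(all X_i <= 7) = (P(X_1 <= 7))^3
= (7/9)^3 = 343/729

343/729


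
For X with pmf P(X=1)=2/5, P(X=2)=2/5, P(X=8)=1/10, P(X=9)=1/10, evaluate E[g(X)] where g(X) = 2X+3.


E[2X+3] = sum(g(x)*P(x))
= 5*2/5 + 7*2/5 + 19*1/10 + 21*1/10
= 44/5

44/5


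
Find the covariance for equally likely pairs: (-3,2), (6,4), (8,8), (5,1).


E[X]=4, E[Y]=15/4, E[XY]=87/4
Cov(X,Y) = E[XY] - E[X]E[Y] = 87/4 - 4*15/4 = 27/4

27/4
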